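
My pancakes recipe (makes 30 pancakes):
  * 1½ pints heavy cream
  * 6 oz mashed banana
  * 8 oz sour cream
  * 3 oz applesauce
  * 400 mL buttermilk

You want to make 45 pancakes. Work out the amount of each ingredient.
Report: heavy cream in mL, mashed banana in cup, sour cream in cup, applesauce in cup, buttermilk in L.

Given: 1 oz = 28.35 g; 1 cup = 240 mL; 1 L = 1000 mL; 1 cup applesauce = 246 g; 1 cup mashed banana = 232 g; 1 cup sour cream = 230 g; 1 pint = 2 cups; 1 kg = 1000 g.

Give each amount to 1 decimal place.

heavy cream: 1080.0 mL; mashed banana: 1.1 cup; sour cream: 1.5 cup; applesauce: 0.5 cup; buttermilk: 0.6 L

Scaling factor: 45/30 = 3/2 = 1.5.
heavy cream: 1.5 pint × 3/2 × 2 cup/pint × 240 mL/cup = 1080.0 mL
mashed banana: 6 oz × 3/2 × 28.35 g/oz ÷ 232 g/cup ≈ 1.1 cup
sour cream: 8 oz × 3/2 × 28.35 g/oz ÷ 230 g/cup ≈ 1.5 cup
applesauce: 3 oz × 3/2 × 28.35 g/oz ÷ 246 g/cup ≈ 0.5 cup
buttermilk: 400 mL × 3/2 ÷ 1000 mL/L = 0.6 L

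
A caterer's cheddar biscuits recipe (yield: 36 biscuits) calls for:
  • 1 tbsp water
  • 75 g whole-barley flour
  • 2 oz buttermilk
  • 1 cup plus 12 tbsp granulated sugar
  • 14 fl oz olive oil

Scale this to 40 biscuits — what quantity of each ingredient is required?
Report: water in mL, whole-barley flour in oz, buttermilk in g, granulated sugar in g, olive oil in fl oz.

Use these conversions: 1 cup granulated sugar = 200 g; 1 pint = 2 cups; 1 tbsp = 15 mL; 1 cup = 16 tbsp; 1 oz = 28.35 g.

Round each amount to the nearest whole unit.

Scaling factor: 40/36 = 10/9.
water: 1 tbsp × 10/9 × 15 mL/tbsp ≈ 17 mL
whole-barley flour: 75 g × 10/9 ÷ 28.35 g/oz ≈ 3 oz
buttermilk: 2 oz × 10/9 × 28.35 g/oz = 63 g
granulated sugar: (1 cup + 12 tbsp = 1.75 cup) × 10/9 × 200 g/cup ≈ 389 g
olive oil: 14 fl oz × 10/9 ≈ 16 fl oz

water: 17 mL; whole-barley flour: 3 oz; buttermilk: 63 g; granulated sugar: 389 g; olive oil: 16 fl oz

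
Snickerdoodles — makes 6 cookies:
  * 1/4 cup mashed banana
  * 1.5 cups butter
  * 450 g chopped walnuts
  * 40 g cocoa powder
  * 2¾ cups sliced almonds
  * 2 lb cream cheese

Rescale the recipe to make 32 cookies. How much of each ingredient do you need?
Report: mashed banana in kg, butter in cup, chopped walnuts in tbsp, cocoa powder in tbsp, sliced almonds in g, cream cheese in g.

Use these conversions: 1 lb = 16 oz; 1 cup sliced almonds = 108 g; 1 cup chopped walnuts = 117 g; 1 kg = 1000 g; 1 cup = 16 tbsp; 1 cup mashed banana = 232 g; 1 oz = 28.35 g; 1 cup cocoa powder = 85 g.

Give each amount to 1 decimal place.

mashed banana: 0.3 kg; butter: 8.0 cup; chopped walnuts: 328.2 tbsp; cocoa powder: 40.2 tbsp; sliced almonds: 1584.0 g; cream cheese: 4838.4 g

Scaling factor: 32/6 = 16/3.
mashed banana: 0.25 cup × 16/3 × 232 g/cup ÷ 1000 g/kg ≈ 0.3 kg
butter: 1.5 cup × 16/3 = 8.0 cup
chopped walnuts: 450 g × 16/3 ÷ 117 g/cup × 16 tbsp/cup ≈ 328.2 tbsp
cocoa powder: 40 g × 16/3 ÷ 85 g/cup × 16 tbsp/cup ≈ 40.2 tbsp
sliced almonds: 2.75 cup × 16/3 × 108 g/cup = 1584.0 g
cream cheese: 2 lb × 16/3 × 16 oz/lb × 28.35 g/oz = 4838.4 g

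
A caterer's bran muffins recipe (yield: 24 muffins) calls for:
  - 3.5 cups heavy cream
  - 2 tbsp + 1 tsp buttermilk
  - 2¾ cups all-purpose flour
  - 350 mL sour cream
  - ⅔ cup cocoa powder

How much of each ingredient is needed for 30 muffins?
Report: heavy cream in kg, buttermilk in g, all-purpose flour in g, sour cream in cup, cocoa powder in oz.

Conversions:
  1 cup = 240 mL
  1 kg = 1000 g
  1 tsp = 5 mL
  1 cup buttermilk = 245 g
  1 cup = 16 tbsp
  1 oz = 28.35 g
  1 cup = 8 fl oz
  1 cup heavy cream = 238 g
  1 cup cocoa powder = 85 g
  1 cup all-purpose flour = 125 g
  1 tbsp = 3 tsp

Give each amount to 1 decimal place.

Scaling factor: 30/24 = 5/4 = 1.25.
heavy cream: 3.5 cup × 5/4 × 238 g/cup ÷ 1000 g/kg ≈ 1.0 kg
buttermilk: (2 tbsp + 1 tsp = 7/3 tbsp) × 5/4 ÷ 16 tbsp/cup × 245 g/cup ≈ 44.7 g
all-purpose flour: 2.75 cup × 5/4 × 125 g/cup ≈ 429.7 g
sour cream: 350 mL × 5/4 ÷ 240 mL/cup ≈ 1.8 cup
cocoa powder: 2/3 cup × 5/4 × 85 g/cup ÷ 28.35 g/oz ≈ 2.5 oz

heavy cream: 1.0 kg; buttermilk: 44.7 g; all-purpose flour: 429.7 g; sour cream: 1.8 cup; cocoa powder: 2.5 oz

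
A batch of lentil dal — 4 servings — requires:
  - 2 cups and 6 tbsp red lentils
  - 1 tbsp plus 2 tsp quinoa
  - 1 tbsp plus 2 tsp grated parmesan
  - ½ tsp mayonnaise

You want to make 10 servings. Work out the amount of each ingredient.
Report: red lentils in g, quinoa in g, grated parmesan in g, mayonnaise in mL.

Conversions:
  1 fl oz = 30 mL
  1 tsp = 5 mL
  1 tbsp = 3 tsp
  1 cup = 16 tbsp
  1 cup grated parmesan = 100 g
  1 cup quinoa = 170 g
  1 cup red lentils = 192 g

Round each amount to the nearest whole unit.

red lentils: 1140 g; quinoa: 44 g; grated parmesan: 26 g; mayonnaise: 6 mL

Scaling factor: 10/4 = 5/2 = 2.5.
red lentils: (2 cup + 6 tbsp = 2.375 cup) × 5/2 × 192 g/cup = 1140 g
quinoa: (1 tbsp + 2 tsp = 5/3 tbsp) × 5/2 ÷ 16 tbsp/cup × 170 g/cup ≈ 44 g
grated parmesan: (1 tbsp + 2 tsp = 5/3 tbsp) × 5/2 ÷ 16 tbsp/cup × 100 g/cup ≈ 26 g
mayonnaise: 0.5 tsp × 5/2 × 5 mL/tsp ≈ 6 mL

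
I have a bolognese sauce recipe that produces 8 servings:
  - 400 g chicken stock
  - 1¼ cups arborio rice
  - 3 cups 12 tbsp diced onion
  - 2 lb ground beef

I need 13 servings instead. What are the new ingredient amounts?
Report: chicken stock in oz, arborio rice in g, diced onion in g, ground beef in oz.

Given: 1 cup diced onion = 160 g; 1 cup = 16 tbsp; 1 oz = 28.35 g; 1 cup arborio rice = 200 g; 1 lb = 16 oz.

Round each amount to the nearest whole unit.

Scaling factor: 13/8 = 1.625.
chicken stock: 400 g × 13/8 ÷ 28.35 g/oz ≈ 23 oz
arborio rice: 1.25 cup × 13/8 × 200 g/cup ≈ 406 g
diced onion: (3 cup + 12 tbsp = 3.75 cup) × 13/8 × 160 g/cup = 975 g
ground beef: 2 lb × 13/8 × 16 oz/lb = 52 oz

chicken stock: 23 oz; arborio rice: 406 g; diced onion: 975 g; ground beef: 52 oz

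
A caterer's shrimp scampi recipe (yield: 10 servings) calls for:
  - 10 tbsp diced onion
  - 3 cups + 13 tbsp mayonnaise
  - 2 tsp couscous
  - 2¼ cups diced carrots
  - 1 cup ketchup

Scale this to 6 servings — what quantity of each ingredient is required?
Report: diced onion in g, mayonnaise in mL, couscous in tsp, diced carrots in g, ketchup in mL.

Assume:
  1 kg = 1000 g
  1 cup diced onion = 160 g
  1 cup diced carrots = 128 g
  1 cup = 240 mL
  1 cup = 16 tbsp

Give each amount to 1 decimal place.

Scaling factor: 6/10 = 3/5 = 0.6.
diced onion: 10 tbsp × 3/5 ÷ 16 tbsp/cup × 160 g/cup = 60.0 g
mayonnaise: (3 cup + 13 tbsp = 3.8125 cup) × 3/5 × 240 mL/cup = 549.0 mL
couscous: 2 tsp × 3/5 = 1.2 tsp
diced carrots: 2.25 cup × 3/5 × 128 g/cup = 172.8 g
ketchup: 1 cup × 3/5 × 240 mL/cup = 144.0 mL

diced onion: 60.0 g; mayonnaise: 549.0 mL; couscous: 1.2 tsp; diced carrots: 172.8 g; ketchup: 144.0 mL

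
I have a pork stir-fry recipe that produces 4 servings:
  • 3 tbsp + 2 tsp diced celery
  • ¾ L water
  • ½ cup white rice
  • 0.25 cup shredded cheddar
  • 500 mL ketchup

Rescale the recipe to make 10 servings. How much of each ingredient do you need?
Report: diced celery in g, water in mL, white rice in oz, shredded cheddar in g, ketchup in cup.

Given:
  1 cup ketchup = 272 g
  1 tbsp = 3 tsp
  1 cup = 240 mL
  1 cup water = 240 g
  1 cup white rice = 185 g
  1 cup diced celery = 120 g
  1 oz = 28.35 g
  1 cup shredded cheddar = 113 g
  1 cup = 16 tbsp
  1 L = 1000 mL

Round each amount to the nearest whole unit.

diced celery: 69 g; water: 1875 mL; white rice: 8 oz; shredded cheddar: 71 g; ketchup: 5 cup

Scaling factor: 10/4 = 5/2 = 2.5.
diced celery: (3 tbsp + 2 tsp = 11/3 tbsp) × 5/2 ÷ 16 tbsp/cup × 120 g/cup ≈ 69 g
water: 0.75 L × 5/2 × 1000 mL/L = 1875 mL
white rice: 0.5 cup × 5/2 × 185 g/cup ÷ 28.35 g/oz ≈ 8 oz
shredded cheddar: 0.25 cup × 5/2 × 113 g/cup ≈ 71 g
ketchup: 500 mL × 5/2 ÷ 240 mL/cup ≈ 5 cup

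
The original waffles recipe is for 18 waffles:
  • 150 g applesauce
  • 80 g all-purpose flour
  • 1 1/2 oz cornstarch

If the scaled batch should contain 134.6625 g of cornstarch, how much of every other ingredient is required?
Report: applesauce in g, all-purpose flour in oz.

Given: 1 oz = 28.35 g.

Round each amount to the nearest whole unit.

The original recipe has 42.525 g of cornstarch, so the scaling factor is 134.6625 ÷ 42.525 = 19/6.
applesauce: 150 g × 19/6 = 475 g
all-purpose flour: 80 g × 19/6 ÷ 28.35 g/oz ≈ 9 oz

applesauce: 475 g; all-purpose flour: 9 oz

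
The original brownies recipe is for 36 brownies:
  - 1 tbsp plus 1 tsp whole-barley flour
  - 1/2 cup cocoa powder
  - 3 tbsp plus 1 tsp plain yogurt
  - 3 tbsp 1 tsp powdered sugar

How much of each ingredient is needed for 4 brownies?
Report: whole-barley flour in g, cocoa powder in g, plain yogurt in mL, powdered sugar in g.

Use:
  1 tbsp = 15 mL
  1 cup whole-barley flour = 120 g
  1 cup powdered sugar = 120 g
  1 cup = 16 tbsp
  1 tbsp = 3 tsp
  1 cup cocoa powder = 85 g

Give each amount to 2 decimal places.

whole-barley flour: 1.11 g; cocoa powder: 4.72 g; plain yogurt: 5.56 mL; powdered sugar: 2.78 g

Scaling factor: 4/36 = 1/9.
whole-barley flour: (1 tbsp + 1 tsp = 4/3 tbsp) × 1/9 ÷ 16 tbsp/cup × 120 g/cup ≈ 1.11 g
cocoa powder: 0.5 cup × 1/9 × 85 g/cup ≈ 4.72 g
plain yogurt: (3 tbsp + 1 tsp = 10/3 tbsp) × 1/9 × 15 mL/tbsp ≈ 5.56 mL
powdered sugar: (3 tbsp + 1 tsp = 10/3 tbsp) × 1/9 ÷ 16 tbsp/cup × 120 g/cup ≈ 2.78 g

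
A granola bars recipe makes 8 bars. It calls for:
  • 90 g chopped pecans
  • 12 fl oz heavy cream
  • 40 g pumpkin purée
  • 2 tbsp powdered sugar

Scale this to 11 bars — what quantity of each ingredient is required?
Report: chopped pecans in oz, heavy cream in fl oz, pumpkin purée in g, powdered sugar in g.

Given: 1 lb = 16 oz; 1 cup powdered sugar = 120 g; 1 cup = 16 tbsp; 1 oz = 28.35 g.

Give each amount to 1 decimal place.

Scaling factor: 11/8 = 1.375.
chopped pecans: 90 g × 11/8 ÷ 28.35 g/oz ≈ 4.4 oz
heavy cream: 12 fl oz × 11/8 = 16.5 fl oz
pumpkin purée: 40 g × 11/8 = 55.0 g
powdered sugar: 2 tbsp × 11/8 ÷ 16 tbsp/cup × 120 g/cup ≈ 20.6 g

chopped pecans: 4.4 oz; heavy cream: 16.5 fl oz; pumpkin purée: 55.0 g; powdered sugar: 20.6 g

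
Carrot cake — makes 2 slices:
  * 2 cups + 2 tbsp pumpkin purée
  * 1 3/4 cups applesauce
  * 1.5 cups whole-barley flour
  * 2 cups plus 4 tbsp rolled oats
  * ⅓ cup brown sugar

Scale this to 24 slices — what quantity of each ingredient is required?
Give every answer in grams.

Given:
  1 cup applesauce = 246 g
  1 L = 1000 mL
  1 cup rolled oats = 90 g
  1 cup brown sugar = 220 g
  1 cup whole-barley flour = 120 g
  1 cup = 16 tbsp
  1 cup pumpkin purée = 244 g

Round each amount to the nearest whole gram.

pumpkin purée: 6222 g; applesauce: 5166 g; whole-barley flour: 2160 g; rolled oats: 2430 g; brown sugar: 880 g

Scaling factor: 24/2 = 12.
pumpkin purée: (2 cup + 2 tbsp = 2.125 cup) × 12 × 244 g/cup = 6222 g
applesauce: 1.75 cup × 12 × 246 g/cup = 5166 g
whole-barley flour: 1.5 cup × 12 × 120 g/cup = 2160 g
rolled oats: (2 cup + 4 tbsp = 2.25 cup) × 12 × 90 g/cup = 2430 g
brown sugar: 1/3 cup × 12 × 220 g/cup = 880 g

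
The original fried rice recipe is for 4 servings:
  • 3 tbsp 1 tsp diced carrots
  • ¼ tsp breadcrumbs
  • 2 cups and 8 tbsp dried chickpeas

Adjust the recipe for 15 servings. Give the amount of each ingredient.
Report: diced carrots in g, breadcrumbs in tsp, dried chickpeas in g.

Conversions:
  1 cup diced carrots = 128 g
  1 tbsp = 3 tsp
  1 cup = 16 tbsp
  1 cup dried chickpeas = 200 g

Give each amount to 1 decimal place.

Scaling factor: 15/4 = 3.75.
diced carrots: (3 tbsp + 1 tsp = 10/3 tbsp) × 15/4 ÷ 16 tbsp/cup × 128 g/cup = 100.0 g
breadcrumbs: 0.25 tsp × 15/4 ≈ 0.9 tsp
dried chickpeas: (2 cup + 8 tbsp = 2.5 cup) × 15/4 × 200 g/cup = 1875.0 g

diced carrots: 100.0 g; breadcrumbs: 0.9 tsp; dried chickpeas: 1875.0 g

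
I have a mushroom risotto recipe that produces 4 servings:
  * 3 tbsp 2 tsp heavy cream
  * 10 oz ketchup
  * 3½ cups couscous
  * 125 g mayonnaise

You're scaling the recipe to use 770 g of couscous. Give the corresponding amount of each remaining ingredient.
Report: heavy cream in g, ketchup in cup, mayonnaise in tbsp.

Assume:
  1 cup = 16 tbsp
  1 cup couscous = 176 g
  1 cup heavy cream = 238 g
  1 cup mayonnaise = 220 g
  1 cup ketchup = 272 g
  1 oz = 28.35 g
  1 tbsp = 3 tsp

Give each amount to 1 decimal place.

heavy cream: 68.2 g; ketchup: 1.3 cup; mayonnaise: 11.4 tbsp

The original recipe has 616 g of couscous, so the scaling factor is 770 ÷ 616 = 5/4 = 1.25.
heavy cream: (3 tbsp + 2 tsp = 11/3 tbsp) × 5/4 ÷ 16 tbsp/cup × 238 g/cup ≈ 68.2 g
ketchup: 10 oz × 5/4 × 28.35 g/oz ÷ 272 g/cup ≈ 1.3 cup
mayonnaise: 125 g × 5/4 ÷ 220 g/cup × 16 tbsp/cup ≈ 11.4 tbsp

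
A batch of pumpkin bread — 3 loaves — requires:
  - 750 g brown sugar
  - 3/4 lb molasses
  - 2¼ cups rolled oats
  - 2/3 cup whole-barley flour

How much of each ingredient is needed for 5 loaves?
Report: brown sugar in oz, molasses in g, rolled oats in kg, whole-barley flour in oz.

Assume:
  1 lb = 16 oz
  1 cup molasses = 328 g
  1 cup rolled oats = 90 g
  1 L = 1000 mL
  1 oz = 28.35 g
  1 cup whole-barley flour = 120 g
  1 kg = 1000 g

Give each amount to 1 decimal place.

brown sugar: 44.1 oz; molasses: 567.0 g; rolled oats: 0.3 kg; whole-barley flour: 4.7 oz

Scaling factor: 5/3.
brown sugar: 750 g × 5/3 ÷ 28.35 g/oz ≈ 44.1 oz
molasses: 0.75 lb × 5/3 × 16 oz/lb × 28.35 g/oz = 567.0 g
rolled oats: 2.25 cup × 5/3 × 90 g/cup ÷ 1000 g/kg ≈ 0.3 kg
whole-barley flour: 2/3 cup × 5/3 × 120 g/cup ÷ 28.35 g/oz ≈ 4.7 oz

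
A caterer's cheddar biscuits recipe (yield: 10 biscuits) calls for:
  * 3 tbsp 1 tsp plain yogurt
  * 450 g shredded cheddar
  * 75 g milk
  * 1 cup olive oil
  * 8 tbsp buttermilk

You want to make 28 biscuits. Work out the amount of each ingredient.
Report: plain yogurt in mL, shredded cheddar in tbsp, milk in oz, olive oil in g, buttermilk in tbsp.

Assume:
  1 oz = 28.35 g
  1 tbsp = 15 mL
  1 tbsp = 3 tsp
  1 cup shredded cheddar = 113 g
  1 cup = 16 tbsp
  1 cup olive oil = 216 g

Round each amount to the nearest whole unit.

Scaling factor: 28/10 = 14/5 = 2.8.
plain yogurt: (3 tbsp + 1 tsp = 10/3 tbsp) × 14/5 × 15 mL/tbsp = 140 mL
shredded cheddar: 450 g × 14/5 ÷ 113 g/cup × 16 tbsp/cup ≈ 178 tbsp
milk: 75 g × 14/5 ÷ 28.35 g/oz ≈ 7 oz
olive oil: 1 cup × 14/5 × 216 g/cup ≈ 605 g
buttermilk: 8 tbsp × 14/5 ≈ 22 tbsp

plain yogurt: 140 mL; shredded cheddar: 178 tbsp; milk: 7 oz; olive oil: 605 g; buttermilk: 22 tbsp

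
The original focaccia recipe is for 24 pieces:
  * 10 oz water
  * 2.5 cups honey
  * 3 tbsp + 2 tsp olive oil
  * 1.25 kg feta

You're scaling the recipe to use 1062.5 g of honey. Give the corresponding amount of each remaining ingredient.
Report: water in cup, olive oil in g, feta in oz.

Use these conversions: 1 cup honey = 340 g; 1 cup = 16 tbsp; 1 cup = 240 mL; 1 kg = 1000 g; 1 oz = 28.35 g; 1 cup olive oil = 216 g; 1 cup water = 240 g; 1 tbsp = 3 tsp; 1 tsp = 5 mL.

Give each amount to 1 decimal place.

The original recipe has 850 g of honey, so the scaling factor is 1062.5 ÷ 850 = 5/4 = 1.25.
water: 10 oz × 5/4 × 28.35 g/oz ÷ 240 g/cup ≈ 1.5 cup
olive oil: (3 tbsp + 2 tsp = 11/3 tbsp) × 5/4 ÷ 16 tbsp/cup × 216 g/cup ≈ 61.9 g
feta: 1.25 kg × 5/4 × 1000 g/kg ÷ 28.35 g/oz ≈ 55.1 oz

water: 1.5 cup; olive oil: 61.9 g; feta: 55.1 oz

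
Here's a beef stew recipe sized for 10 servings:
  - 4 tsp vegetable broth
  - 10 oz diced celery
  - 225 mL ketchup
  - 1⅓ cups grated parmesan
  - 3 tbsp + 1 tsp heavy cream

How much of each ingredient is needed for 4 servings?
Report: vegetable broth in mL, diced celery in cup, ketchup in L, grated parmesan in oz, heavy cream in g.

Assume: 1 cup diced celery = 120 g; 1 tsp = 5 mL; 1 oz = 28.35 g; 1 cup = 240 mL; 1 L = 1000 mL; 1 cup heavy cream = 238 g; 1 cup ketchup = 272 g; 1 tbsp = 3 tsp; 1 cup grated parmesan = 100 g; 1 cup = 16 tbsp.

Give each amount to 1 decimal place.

Scaling factor: 4/10 = 2/5 = 0.4.
vegetable broth: 4 tsp × 2/5 × 5 mL/tsp = 8.0 mL
diced celery: 10 oz × 2/5 × 28.35 g/oz ÷ 120 g/cup ≈ 0.9 cup
ketchup: 225 mL × 2/5 ÷ 1000 mL/L ≈ 0.1 L
grated parmesan: 4/3 cup × 2/5 × 100 g/cup ÷ 28.35 g/oz ≈ 1.9 oz
heavy cream: (3 tbsp + 1 tsp = 10/3 tbsp) × 2/5 ÷ 16 tbsp/cup × 238 g/cup ≈ 19.8 g

vegetable broth: 8.0 mL; diced celery: 0.9 cup; ketchup: 0.1 L; grated parmesan: 1.9 oz; heavy cream: 19.8 g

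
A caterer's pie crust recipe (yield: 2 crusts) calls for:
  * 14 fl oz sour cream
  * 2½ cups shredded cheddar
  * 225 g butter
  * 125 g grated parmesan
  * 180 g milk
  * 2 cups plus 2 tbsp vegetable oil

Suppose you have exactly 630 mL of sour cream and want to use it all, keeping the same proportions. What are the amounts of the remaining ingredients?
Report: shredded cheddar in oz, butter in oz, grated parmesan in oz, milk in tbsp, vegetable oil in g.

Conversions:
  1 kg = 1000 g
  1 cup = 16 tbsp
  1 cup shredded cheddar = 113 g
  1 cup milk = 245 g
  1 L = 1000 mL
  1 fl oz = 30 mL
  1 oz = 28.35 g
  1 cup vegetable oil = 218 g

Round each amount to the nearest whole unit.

The original recipe has 420 mL of sour cream, so the scaling factor is 630 ÷ 420 = 3/2 = 1.5.
shredded cheddar: 2.5 cup × 3/2 × 113 g/cup ÷ 28.35 g/oz ≈ 15 oz
butter: 225 g × 3/2 ÷ 28.35 g/oz ≈ 12 oz
grated parmesan: 125 g × 3/2 ÷ 28.35 g/oz ≈ 7 oz
milk: 180 g × 3/2 ÷ 245 g/cup × 16 tbsp/cup ≈ 18 tbsp
vegetable oil: (2 cup + 2 tbsp = 2.125 cup) × 3/2 × 218 g/cup ≈ 695 g

shredded cheddar: 15 oz; butter: 12 oz; grated parmesan: 7 oz; milk: 18 tbsp; vegetable oil: 695 g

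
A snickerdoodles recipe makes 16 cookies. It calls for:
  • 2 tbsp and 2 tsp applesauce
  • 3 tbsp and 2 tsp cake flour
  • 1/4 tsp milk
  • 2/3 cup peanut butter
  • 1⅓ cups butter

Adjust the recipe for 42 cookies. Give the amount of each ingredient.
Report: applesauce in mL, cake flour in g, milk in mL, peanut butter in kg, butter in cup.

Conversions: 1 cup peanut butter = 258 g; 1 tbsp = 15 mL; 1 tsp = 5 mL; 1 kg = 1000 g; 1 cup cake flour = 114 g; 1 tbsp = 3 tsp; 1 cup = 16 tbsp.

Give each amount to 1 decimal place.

Scaling factor: 42/16 = 21/8 = 2.625.
applesauce: (2 tbsp + 2 tsp = 8/3 tbsp) × 21/8 × 15 mL/tbsp = 105.0 mL
cake flour: (3 tbsp + 2 tsp = 11/3 tbsp) × 21/8 ÷ 16 tbsp/cup × 114 g/cup ≈ 68.6 g
milk: 0.25 tsp × 21/8 × 5 mL/tsp ≈ 3.3 mL
peanut butter: 2/3 cup × 21/8 × 258 g/cup ÷ 1000 g/kg ≈ 0.5 kg
butter: 4/3 cup × 21/8 = 3.5 cup

applesauce: 105.0 mL; cake flour: 68.6 g; milk: 3.3 mL; peanut butter: 0.5 kg; butter: 3.5 cup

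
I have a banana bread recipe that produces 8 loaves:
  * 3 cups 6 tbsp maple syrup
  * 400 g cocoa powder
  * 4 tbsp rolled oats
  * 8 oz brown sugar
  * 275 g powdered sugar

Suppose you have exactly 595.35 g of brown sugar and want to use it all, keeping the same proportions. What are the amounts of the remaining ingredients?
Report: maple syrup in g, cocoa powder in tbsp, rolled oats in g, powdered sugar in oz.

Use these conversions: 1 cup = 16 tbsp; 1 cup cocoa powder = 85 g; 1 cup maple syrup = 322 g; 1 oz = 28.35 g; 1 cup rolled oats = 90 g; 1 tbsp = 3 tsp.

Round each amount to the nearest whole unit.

The original recipe has 226.8 g of brown sugar, so the scaling factor is 595.35 ÷ 226.8 = 21/8 = 2.625.
maple syrup: (3 cup + 6 tbsp = 3.375 cup) × 21/8 × 322 g/cup ≈ 2853 g
cocoa powder: 400 g × 21/8 ÷ 85 g/cup × 16 tbsp/cup ≈ 198 tbsp
rolled oats: 4 tbsp × 21/8 ÷ 16 tbsp/cup × 90 g/cup ≈ 59 g
powdered sugar: 275 g × 21/8 ÷ 28.35 g/oz ≈ 25 oz

maple syrup: 2853 g; cocoa powder: 198 tbsp; rolled oats: 59 g; powdered sugar: 25 oz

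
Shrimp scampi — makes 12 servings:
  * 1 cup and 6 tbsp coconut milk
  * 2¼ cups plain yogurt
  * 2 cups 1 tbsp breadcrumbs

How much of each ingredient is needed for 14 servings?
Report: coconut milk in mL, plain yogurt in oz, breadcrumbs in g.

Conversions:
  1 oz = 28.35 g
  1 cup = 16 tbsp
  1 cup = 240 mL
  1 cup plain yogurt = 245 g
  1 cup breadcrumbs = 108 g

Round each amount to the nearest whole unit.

coconut milk: 385 mL; plain yogurt: 23 oz; breadcrumbs: 260 g

Scaling factor: 14/12 = 7/6.
coconut milk: (1 cup + 6 tbsp = 1.375 cup) × 7/6 × 240 mL/cup = 385 mL
plain yogurt: 2.25 cup × 7/6 × 245 g/cup ÷ 28.35 g/oz ≈ 23 oz
breadcrumbs: (2 cup + 1 tbsp = 2.0625 cup) × 7/6 × 108 g/cup ≈ 260 g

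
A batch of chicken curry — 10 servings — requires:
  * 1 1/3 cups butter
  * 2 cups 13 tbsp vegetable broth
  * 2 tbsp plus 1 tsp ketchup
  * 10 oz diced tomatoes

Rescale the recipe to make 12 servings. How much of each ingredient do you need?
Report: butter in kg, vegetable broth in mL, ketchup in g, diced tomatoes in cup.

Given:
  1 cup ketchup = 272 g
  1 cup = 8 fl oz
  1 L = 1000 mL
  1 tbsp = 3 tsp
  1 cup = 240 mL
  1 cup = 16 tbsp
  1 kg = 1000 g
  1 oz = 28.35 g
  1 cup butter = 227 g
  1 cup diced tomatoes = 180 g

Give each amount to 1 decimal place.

Scaling factor: 12/10 = 6/5 = 1.2.
butter: 4/3 cup × 6/5 × 227 g/cup ÷ 1000 g/kg ≈ 0.4 kg
vegetable broth: (2 cup + 13 tbsp = 2.8125 cup) × 6/5 × 240 mL/cup = 810.0 mL
ketchup: (2 tbsp + 1 tsp = 7/3 tbsp) × 6/5 ÷ 16 tbsp/cup × 272 g/cup = 47.6 g
diced tomatoes: 10 oz × 6/5 × 28.35 g/oz ÷ 180 g/cup ≈ 1.9 cup

butter: 0.4 kg; vegetable broth: 810.0 mL; ketchup: 47.6 g; diced tomatoes: 1.9 cup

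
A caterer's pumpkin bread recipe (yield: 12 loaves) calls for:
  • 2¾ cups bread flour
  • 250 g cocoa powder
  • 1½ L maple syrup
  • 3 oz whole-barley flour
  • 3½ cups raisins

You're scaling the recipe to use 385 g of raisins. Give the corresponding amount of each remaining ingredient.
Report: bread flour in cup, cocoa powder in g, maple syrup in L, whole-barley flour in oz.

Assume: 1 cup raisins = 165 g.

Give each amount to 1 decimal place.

The original recipe has 577.5 g of raisins, so the scaling factor is 385 ÷ 577.5 = 2/3.
bread flour: 2.75 cup × 2/3 ≈ 1.8 cup
cocoa powder: 250 g × 2/3 ≈ 166.7 g
maple syrup: 1.5 L × 2/3 = 1.0 L
whole-barley flour: 3 oz × 2/3 = 2.0 oz

bread flour: 1.8 cup; cocoa powder: 166.7 g; maple syrup: 1.0 L; whole-barley flour: 2.0 oz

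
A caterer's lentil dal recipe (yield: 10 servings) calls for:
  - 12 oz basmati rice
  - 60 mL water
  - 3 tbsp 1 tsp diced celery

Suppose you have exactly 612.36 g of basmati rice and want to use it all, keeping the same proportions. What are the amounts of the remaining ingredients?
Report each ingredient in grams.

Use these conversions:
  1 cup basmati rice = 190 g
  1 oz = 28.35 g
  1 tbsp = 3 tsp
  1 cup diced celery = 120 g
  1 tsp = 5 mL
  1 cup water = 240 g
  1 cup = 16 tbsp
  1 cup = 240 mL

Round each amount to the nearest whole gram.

water: 108 g; diced celery: 45 g

The original recipe has 340.2 g of basmati rice, so the scaling factor is 612.36 ÷ 340.2 = 9/5 = 1.8.
water: 60 mL × 9/5 ÷ 240 mL/cup × 240 g/cup = 108 g
diced celery: (3 tbsp + 1 tsp = 10/3 tbsp) × 9/5 ÷ 16 tbsp/cup × 120 g/cup = 45 g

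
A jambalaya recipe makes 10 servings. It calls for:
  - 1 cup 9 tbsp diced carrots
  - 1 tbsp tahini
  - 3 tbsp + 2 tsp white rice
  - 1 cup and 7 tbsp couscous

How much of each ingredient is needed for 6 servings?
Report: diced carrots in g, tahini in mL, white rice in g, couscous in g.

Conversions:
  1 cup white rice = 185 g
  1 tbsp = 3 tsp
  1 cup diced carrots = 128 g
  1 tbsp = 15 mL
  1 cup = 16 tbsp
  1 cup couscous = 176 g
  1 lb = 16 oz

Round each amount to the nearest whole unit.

diced carrots: 120 g; tahini: 9 mL; white rice: 25 g; couscous: 152 g

Scaling factor: 6/10 = 3/5 = 0.6.
diced carrots: (1 cup + 9 tbsp = 1.5625 cup) × 3/5 × 128 g/cup = 120 g
tahini: 1 tbsp × 3/5 × 15 mL/tbsp = 9 mL
white rice: (3 tbsp + 2 tsp = 11/3 tbsp) × 3/5 ÷ 16 tbsp/cup × 185 g/cup ≈ 25 g
couscous: (1 cup + 7 tbsp = 1.4375 cup) × 3/5 × 176 g/cup ≈ 152 g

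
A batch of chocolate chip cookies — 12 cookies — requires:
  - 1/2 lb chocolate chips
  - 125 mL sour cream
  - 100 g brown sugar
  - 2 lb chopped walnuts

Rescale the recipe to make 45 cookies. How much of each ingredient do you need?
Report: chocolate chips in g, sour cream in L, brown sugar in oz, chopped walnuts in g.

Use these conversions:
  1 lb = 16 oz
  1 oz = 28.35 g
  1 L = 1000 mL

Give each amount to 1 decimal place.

chocolate chips: 850.5 g; sour cream: 0.5 L; brown sugar: 13.2 oz; chopped walnuts: 3402.0 g

Scaling factor: 45/12 = 15/4 = 3.75.
chocolate chips: 0.5 lb × 15/4 × 16 oz/lb × 28.35 g/oz = 850.5 g
sour cream: 125 mL × 15/4 ÷ 1000 mL/L ≈ 0.5 L
brown sugar: 100 g × 15/4 ÷ 28.35 g/oz ≈ 13.2 oz
chopped walnuts: 2 lb × 15/4 × 16 oz/lb × 28.35 g/oz = 3402.0 g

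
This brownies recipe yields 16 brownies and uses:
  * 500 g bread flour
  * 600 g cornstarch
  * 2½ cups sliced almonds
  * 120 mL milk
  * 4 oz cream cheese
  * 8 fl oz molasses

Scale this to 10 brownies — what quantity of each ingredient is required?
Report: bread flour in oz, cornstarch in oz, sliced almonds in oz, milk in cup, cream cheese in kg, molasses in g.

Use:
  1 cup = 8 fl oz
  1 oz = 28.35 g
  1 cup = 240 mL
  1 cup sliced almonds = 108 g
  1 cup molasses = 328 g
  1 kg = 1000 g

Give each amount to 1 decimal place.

Scaling factor: 10/16 = 5/8 = 0.625.
bread flour: 500 g × 5/8 ÷ 28.35 g/oz ≈ 11.0 oz
cornstarch: 600 g × 5/8 ÷ 28.35 g/oz ≈ 13.2 oz
sliced almonds: 2.5 cup × 5/8 × 108 g/cup ÷ 28.35 g/oz ≈ 6.0 oz
milk: 120 mL × 5/8 ÷ 240 mL/cup ≈ 0.3 cup
cream cheese: 4 oz × 5/8 × 28.35 g/oz ÷ 1000 g/kg ≈ 0.1 kg
molasses: 8 fl oz × 5/8 ÷ 8 fl oz/cup × 328 g/cup = 205.0 g

bread flour: 11.0 oz; cornstarch: 13.2 oz; sliced almonds: 6.0 oz; milk: 0.3 cup; cream cheese: 0.1 kg; molasses: 205.0 g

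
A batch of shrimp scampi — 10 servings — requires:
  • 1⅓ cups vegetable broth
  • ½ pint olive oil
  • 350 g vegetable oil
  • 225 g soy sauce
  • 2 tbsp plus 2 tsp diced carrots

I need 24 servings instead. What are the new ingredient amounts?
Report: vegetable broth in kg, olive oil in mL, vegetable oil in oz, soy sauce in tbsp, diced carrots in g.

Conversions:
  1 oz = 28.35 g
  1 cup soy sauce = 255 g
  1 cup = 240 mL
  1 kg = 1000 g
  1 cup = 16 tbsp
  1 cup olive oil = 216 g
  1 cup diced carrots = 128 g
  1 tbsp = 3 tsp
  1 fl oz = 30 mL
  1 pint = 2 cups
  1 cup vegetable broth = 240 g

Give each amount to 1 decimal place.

Scaling factor: 24/10 = 12/5 = 2.4.
vegetable broth: 4/3 cup × 12/5 × 240 g/cup ÷ 1000 g/kg ≈ 0.8 kg
olive oil: 0.5 pint × 12/5 × 2 cup/pint × 240 mL/cup = 576.0 mL
vegetable oil: 350 g × 12/5 ÷ 28.35 g/oz ≈ 29.6 oz
soy sauce: 225 g × 12/5 ÷ 255 g/cup × 16 tbsp/cup ≈ 33.9 tbsp
diced carrots: (2 tbsp + 2 tsp = 8/3 tbsp) × 12/5 ÷ 16 tbsp/cup × 128 g/cup = 51.2 g

vegetable broth: 0.8 kg; olive oil: 576.0 mL; vegetable oil: 29.6 oz; soy sauce: 33.9 tbsp; diced carrots: 51.2 g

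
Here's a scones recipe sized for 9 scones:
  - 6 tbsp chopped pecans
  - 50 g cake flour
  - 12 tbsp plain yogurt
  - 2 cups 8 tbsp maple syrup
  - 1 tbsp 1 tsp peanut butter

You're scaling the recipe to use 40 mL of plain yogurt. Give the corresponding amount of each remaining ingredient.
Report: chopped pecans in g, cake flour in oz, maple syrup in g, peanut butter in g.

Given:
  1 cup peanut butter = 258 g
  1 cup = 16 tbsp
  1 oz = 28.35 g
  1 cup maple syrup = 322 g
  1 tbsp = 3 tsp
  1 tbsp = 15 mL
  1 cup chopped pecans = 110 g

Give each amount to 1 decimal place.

The original recipe has 180 mL of plain yogurt, so the scaling factor is 40 ÷ 180 = 2/9.
chopped pecans: 6 tbsp × 2/9 ÷ 16 tbsp/cup × 110 g/cup ≈ 9.2 g
cake flour: 50 g × 2/9 ÷ 28.35 g/oz ≈ 0.4 oz
maple syrup: (2 cup + 8 tbsp = 2.5 cup) × 2/9 × 322 g/cup ≈ 178.9 g
peanut butter: (1 tbsp + 1 tsp = 4/3 tbsp) × 2/9 ÷ 16 tbsp/cup × 258 g/cup ≈ 4.8 g

chopped pecans: 9.2 g; cake flour: 0.4 oz; maple syrup: 178.9 g; peanut butter: 4.8 g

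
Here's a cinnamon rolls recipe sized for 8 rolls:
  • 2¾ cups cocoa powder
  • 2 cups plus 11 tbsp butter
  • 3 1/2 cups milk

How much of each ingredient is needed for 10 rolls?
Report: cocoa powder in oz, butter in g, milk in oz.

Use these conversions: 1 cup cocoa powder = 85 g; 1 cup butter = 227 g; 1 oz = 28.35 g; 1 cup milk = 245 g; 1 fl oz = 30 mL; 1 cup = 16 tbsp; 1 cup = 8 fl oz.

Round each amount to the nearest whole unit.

Scaling factor: 10/8 = 5/4 = 1.25.
cocoa powder: 2.75 cup × 5/4 × 85 g/cup ÷ 28.35 g/oz ≈ 10 oz
butter: (2 cup + 11 tbsp = 2.6875 cup) × 5/4 × 227 g/cup ≈ 763 g
milk: 3.5 cup × 5/4 × 245 g/cup ÷ 28.35 g/oz ≈ 38 oz

cocoa powder: 10 oz; butter: 763 g; milk: 38 oz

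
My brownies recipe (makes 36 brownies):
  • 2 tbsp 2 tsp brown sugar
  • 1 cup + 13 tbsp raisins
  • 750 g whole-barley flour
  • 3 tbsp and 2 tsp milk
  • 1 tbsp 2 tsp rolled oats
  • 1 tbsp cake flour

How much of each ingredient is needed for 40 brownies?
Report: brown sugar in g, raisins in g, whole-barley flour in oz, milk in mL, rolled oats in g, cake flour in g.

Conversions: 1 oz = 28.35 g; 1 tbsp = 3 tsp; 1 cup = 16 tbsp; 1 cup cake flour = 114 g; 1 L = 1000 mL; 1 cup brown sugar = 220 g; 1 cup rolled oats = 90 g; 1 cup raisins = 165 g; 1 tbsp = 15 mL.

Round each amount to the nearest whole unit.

brown sugar: 41 g; raisins: 332 g; whole-barley flour: 29 oz; milk: 61 mL; rolled oats: 10 g; cake flour: 8 g

Scaling factor: 40/36 = 10/9.
brown sugar: (2 tbsp + 2 tsp = 8/3 tbsp) × 10/9 ÷ 16 tbsp/cup × 220 g/cup ≈ 41 g
raisins: (1 cup + 13 tbsp = 1.8125 cup) × 10/9 × 165 g/cup ≈ 332 g
whole-barley flour: 750 g × 10/9 ÷ 28.35 g/oz ≈ 29 oz
milk: (3 tbsp + 2 tsp = 11/3 tbsp) × 10/9 × 15 mL/tbsp ≈ 61 mL
rolled oats: (1 tbsp + 2 tsp = 5/3 tbsp) × 10/9 ÷ 16 tbsp/cup × 90 g/cup ≈ 10 g
cake flour: 1 tbsp × 10/9 ÷ 16 tbsp/cup × 114 g/cup ≈ 8 g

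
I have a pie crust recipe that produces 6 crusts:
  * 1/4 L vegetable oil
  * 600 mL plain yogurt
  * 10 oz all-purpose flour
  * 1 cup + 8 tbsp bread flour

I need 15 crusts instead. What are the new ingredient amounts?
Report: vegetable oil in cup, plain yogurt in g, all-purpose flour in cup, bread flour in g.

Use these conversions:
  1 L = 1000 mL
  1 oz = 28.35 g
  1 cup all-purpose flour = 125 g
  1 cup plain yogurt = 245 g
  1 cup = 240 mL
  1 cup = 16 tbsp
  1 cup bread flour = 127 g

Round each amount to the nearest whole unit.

vegetable oil: 3 cup; plain yogurt: 1531 g; all-purpose flour: 6 cup; bread flour: 476 g

Scaling factor: 15/6 = 5/2 = 2.5.
vegetable oil: 0.25 L × 5/2 × 1000 mL/L ÷ 240 mL/cup ≈ 3 cup
plain yogurt: 600 mL × 5/2 ÷ 240 mL/cup × 245 g/cup ≈ 1531 g
all-purpose flour: 10 oz × 5/2 × 28.35 g/oz ÷ 125 g/cup ≈ 6 cup
bread flour: (1 cup + 8 tbsp = 1.5 cup) × 5/2 × 127 g/cup ≈ 476 g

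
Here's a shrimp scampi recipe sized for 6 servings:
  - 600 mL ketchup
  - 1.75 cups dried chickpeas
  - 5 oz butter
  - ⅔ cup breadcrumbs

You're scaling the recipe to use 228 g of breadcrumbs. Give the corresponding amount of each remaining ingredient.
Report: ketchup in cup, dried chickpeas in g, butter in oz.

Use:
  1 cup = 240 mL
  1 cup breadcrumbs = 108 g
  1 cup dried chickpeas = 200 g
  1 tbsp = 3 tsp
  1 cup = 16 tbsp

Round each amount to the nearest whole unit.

The original recipe has 72 g of breadcrumbs, so the scaling factor is 228 ÷ 72 = 19/6.
ketchup: 600 mL × 19/6 ÷ 240 mL/cup ≈ 8 cup
dried chickpeas: 1.75 cup × 19/6 × 200 g/cup ≈ 1108 g
butter: 5 oz × 19/6 ≈ 16 oz

ketchup: 8 cup; dried chickpeas: 1108 g; butter: 16 oz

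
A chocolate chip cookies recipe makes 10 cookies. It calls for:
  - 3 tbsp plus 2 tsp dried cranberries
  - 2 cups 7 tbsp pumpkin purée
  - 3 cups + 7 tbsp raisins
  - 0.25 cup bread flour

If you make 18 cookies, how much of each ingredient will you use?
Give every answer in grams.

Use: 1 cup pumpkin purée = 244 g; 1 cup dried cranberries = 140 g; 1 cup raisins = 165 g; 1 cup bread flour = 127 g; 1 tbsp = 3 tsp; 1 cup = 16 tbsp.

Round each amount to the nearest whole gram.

dried cranberries: 58 g; pumpkin purée: 1071 g; raisins: 1021 g; bread flour: 57 g

Scaling factor: 18/10 = 9/5 = 1.8.
dried cranberries: (3 tbsp + 2 tsp = 11/3 tbsp) × 9/5 ÷ 16 tbsp/cup × 140 g/cup ≈ 58 g
pumpkin purée: (2 cup + 7 tbsp = 2.4375 cup) × 9/5 × 244 g/cup ≈ 1071 g
raisins: (3 cup + 7 tbsp = 3.4375 cup) × 9/5 × 165 g/cup ≈ 1021 g
bread flour: 0.25 cup × 9/5 × 127 g/cup ≈ 57 g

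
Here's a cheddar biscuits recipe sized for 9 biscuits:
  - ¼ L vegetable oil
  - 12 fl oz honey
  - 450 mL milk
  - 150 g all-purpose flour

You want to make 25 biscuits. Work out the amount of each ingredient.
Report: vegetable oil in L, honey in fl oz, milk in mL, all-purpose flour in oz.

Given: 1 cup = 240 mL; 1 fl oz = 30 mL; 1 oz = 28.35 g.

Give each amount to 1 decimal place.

Scaling factor: 25/9.
vegetable oil: 0.25 L × 25/9 ≈ 0.7 L
honey: 12 fl oz × 25/9 ≈ 33.3 fl oz
milk: 450 mL × 25/9 = 1250.0 mL
all-purpose flour: 150 g × 25/9 ÷ 28.35 g/oz ≈ 14.7 oz

vegetable oil: 0.7 L; honey: 33.3 fl oz; milk: 1250.0 mL; all-purpose flour: 14.7 oz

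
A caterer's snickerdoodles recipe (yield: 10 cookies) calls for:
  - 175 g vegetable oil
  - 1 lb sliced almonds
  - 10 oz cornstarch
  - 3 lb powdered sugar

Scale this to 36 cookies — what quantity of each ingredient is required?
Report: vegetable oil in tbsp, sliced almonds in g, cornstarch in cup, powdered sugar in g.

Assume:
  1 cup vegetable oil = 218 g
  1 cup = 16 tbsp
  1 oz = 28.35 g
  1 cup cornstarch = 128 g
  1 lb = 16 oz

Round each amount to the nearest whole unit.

Scaling factor: 36/10 = 18/5 = 3.6.
vegetable oil: 175 g × 18/5 ÷ 218 g/cup × 16 tbsp/cup ≈ 46 tbsp
sliced almonds: 1 lb × 18/5 × 16 oz/lb × 28.35 g/oz ≈ 1633 g
cornstarch: 10 oz × 18/5 × 28.35 g/oz ÷ 128 g/cup ≈ 8 cup
powdered sugar: 3 lb × 18/5 × 16 oz/lb × 28.35 g/oz ≈ 4899 g

vegetable oil: 46 tbsp; sliced almonds: 1633 g; cornstarch: 8 cup; powdered sugar: 4899 g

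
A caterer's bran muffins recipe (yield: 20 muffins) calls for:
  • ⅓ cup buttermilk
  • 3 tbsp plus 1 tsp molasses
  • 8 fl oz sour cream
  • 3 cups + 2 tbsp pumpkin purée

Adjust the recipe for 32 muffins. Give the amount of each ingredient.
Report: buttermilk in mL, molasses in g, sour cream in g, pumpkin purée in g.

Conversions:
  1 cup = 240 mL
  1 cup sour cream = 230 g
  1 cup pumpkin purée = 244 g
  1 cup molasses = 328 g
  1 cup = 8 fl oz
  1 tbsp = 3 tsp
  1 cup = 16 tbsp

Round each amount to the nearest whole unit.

Scaling factor: 32/20 = 8/5 = 1.6.
buttermilk: 1/3 cup × 8/5 × 240 mL/cup = 128 mL
molasses: (3 tbsp + 1 tsp = 10/3 tbsp) × 8/5 ÷ 16 tbsp/cup × 328 g/cup ≈ 109 g
sour cream: 8 fl oz × 8/5 ÷ 8 fl oz/cup × 230 g/cup = 368 g
pumpkin purée: (3 cup + 2 tbsp = 3.125 cup) × 8/5 × 244 g/cup = 1220 g

buttermilk: 128 mL; molasses: 109 g; sour cream: 368 g; pumpkin purée: 1220 g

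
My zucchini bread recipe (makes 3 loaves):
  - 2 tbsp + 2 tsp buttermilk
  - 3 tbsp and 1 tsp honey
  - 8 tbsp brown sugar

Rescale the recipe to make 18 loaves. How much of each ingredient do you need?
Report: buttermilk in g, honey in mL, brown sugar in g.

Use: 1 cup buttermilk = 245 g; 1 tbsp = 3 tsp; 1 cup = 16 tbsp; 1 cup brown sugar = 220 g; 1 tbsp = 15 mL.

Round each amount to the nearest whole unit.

buttermilk: 245 g; honey: 300 mL; brown sugar: 660 g

Scaling factor: 18/3 = 6.
buttermilk: (2 tbsp + 2 tsp = 8/3 tbsp) × 6 ÷ 16 tbsp/cup × 245 g/cup = 245 g
honey: (3 tbsp + 1 tsp = 10/3 tbsp) × 6 × 15 mL/tbsp = 300 mL
brown sugar: 8 tbsp × 6 ÷ 16 tbsp/cup × 220 g/cup = 660 g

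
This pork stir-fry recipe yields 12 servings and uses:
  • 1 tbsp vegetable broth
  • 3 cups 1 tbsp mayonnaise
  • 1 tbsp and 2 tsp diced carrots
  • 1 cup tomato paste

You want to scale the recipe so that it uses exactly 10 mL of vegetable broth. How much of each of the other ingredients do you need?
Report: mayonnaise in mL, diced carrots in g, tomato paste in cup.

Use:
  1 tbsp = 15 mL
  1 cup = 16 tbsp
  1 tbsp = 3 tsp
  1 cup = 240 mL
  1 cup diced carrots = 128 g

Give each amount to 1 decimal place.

The original recipe has 15 mL of vegetable broth, so the scaling factor is 10 ÷ 15 = 2/3.
mayonnaise: (3 cup + 1 tbsp = 3.0625 cup) × 2/3 × 240 mL/cup = 490.0 mL
diced carrots: (1 tbsp + 2 tsp = 5/3 tbsp) × 2/3 ÷ 16 tbsp/cup × 128 g/cup ≈ 8.9 g
tomato paste: 1 cup × 2/3 ≈ 0.7 cup

mayonnaise: 490.0 mL; diced carrots: 8.9 g; tomato paste: 0.7 cup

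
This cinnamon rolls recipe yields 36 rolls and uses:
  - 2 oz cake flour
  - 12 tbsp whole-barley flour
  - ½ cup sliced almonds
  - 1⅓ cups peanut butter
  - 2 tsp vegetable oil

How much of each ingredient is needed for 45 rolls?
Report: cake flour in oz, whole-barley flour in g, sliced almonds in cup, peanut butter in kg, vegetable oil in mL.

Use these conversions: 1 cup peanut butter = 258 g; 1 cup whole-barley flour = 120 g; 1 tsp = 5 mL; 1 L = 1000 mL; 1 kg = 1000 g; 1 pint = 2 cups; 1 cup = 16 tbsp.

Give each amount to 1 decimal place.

Scaling factor: 45/36 = 5/4 = 1.25.
cake flour: 2 oz × 5/4 = 2.5 oz
whole-barley flour: 12 tbsp × 5/4 ÷ 16 tbsp/cup × 120 g/cup = 112.5 g
sliced almonds: 0.5 cup × 5/4 ≈ 0.6 cup
peanut butter: 4/3 cup × 5/4 × 258 g/cup ÷ 1000 g/kg ≈ 0.4 kg
vegetable oil: 2 tsp × 5/4 × 5 mL/tsp = 12.5 mL

cake flour: 2.5 oz; whole-barley flour: 112.5 g; sliced almonds: 0.6 cup; peanut butter: 0.4 kg; vegetable oil: 12.5 mL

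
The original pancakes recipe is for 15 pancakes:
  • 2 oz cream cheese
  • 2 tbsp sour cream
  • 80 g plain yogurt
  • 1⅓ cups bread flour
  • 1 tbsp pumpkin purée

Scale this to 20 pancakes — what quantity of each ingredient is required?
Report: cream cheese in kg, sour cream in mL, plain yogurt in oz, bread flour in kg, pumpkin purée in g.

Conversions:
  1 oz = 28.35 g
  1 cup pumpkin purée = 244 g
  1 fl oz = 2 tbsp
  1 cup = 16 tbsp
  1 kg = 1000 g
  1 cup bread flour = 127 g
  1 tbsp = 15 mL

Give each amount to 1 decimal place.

cream cheese: 0.1 kg; sour cream: 40.0 mL; plain yogurt: 3.8 oz; bread flour: 0.2 kg; pumpkin purée: 20.3 g

Scaling factor: 20/15 = 4/3.
cream cheese: 2 oz × 4/3 × 28.35 g/oz ÷ 1000 g/kg ≈ 0.1 kg
sour cream: 2 tbsp × 4/3 × 15 mL/tbsp = 40.0 mL
plain yogurt: 80 g × 4/3 ÷ 28.35 g/oz ≈ 3.8 oz
bread flour: 4/3 cup × 4/3 × 127 g/cup ÷ 1000 g/kg ≈ 0.2 kg
pumpkin purée: 1 tbsp × 4/3 ÷ 16 tbsp/cup × 244 g/cup ≈ 20.3 g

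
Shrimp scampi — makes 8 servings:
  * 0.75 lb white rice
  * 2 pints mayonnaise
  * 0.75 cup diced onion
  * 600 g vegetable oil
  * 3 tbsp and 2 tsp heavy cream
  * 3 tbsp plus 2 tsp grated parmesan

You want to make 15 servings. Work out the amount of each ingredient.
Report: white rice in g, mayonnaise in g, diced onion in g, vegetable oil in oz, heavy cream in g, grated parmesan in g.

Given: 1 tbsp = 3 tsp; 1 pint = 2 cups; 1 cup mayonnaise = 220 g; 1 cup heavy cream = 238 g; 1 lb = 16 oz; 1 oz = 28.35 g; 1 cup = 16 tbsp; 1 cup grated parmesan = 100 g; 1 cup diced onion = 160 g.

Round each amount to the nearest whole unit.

white rice: 638 g; mayonnaise: 1650 g; diced onion: 225 g; vegetable oil: 40 oz; heavy cream: 102 g; grated parmesan: 43 g

Scaling factor: 15/8 = 1.875.
white rice: 0.75 lb × 15/8 × 16 oz/lb × 28.35 g/oz ≈ 638 g
mayonnaise: 2 pint × 15/8 × 2 cup/pint × 220 g/cup = 1650 g
diced onion: 0.75 cup × 15/8 × 160 g/cup = 225 g
vegetable oil: 600 g × 15/8 ÷ 28.35 g/oz ≈ 40 oz
heavy cream: (3 tbsp + 2 tsp = 11/3 tbsp) × 15/8 ÷ 16 tbsp/cup × 238 g/cup ≈ 102 g
grated parmesan: (3 tbsp + 2 tsp = 11/3 tbsp) × 15/8 ÷ 16 tbsp/cup × 100 g/cup ≈ 43 g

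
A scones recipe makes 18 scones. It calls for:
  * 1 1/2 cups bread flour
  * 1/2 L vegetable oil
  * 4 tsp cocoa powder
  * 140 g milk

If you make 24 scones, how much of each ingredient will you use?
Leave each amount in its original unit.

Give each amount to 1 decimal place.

bread flour: 2.0 cup; vegetable oil: 0.7 L; cocoa powder: 5.3 tsp; milk: 186.7 g

Scaling factor: 24/18 = 4/3.
bread flour: 1.5 cup × 4/3 = 2.0 cup
vegetable oil: 0.5 L × 4/3 ≈ 0.7 L
cocoa powder: 4 tsp × 4/3 ≈ 5.3 tsp
milk: 140 g × 4/3 ≈ 186.7 g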